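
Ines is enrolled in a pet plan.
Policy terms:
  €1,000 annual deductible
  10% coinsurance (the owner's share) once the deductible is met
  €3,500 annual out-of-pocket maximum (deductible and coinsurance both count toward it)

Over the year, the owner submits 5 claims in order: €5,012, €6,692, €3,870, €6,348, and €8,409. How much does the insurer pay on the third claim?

#1 (€5,012): deductible takes €1,000, €4,012 remains; 10% of €4,012 = €401.20. Owner owes €1,401.20 (running OOP €1,401.20). Plan pays €5,012 − €1,401.20 = €3,610.80.
#2 (€6,692): 10% coinsurance on €6,692 = €669.20. Owner owes €669.20 (running OOP €2,070.40). Plan pays €6,692 − €669.20 = €6,022.80.
#3 (€3,870): 10% coinsurance on €3,870 = €387. Owner owes €387 (running OOP €2,457.40). Plan pays €3,870 − €387 = €3,483.

€3,483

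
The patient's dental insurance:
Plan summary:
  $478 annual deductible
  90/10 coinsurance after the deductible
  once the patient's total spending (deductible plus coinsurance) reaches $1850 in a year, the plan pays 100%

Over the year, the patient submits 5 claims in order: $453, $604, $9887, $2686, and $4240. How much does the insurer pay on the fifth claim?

$4183.20

#1 ($453): entire amount goes to the deductible. Patient pays $453; OOP now $453. Insurer: $453 − $453 = $0.
#2 ($604): $25 finishes the deductible; $579 goes to coinsurance; coinsurance $579 × 10% = $57.90. Cost to patient: $82.90. OOP to date $535.90. Insurer: $604 − $82.90 = $521.10.
#3 ($9887): deductible met; 10% of $9887 = $988.70. Cost to patient: $988.70. OOP to date $1524.60. Plan pays $9887 − $988.70 = $8898.30.
#4 ($2686): 10% coinsurance on $2686 = $268.60. Cost to patient: $268.60. OOP to date $1793.20. Insurer: $2686 − $268.60 = $2417.40.
#5 ($4240): 10% coinsurance on $4240 = $424. Adding that to $1793.20 gives $2217.20, past the $1850 cap; patient pays only $1850 − $1793.20 = $56.80. Insurer: $4240 − $56.80 = $4183.20.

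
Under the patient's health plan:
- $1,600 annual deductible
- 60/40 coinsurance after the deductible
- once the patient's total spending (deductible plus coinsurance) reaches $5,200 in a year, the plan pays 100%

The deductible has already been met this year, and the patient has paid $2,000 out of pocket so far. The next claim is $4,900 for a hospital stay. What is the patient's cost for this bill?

$1,960

The deductible is already satisfied, so the full bill goes to coinsurance.
Coinsurance: $4,900 × 40% = $1,960.
Year-to-date out-of-pocket becomes $2,000 + $1,960 = $3,960, still under the $5,200 maximum, so no cap applies.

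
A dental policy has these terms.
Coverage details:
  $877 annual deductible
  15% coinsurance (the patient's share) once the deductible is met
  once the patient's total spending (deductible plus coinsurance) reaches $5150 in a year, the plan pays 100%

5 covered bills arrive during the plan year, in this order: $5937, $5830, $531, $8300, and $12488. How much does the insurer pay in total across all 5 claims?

$27936

Bill 1, $5937: deductible takes $877, $5060 remains; patient's 15% is $759. Patient owes $1636 (running OOP $1636). Insurer: $5937 − $1636 = $4301.
Bill 2, $5830: deductible already satisfied, so patient's share is 15% × $5830 = $874.50. Patient pays $874.50; OOP now $2510.50. Plan pays $5830 − $874.50 = $4955.50.
Bill 3, $531: 15% coinsurance on $531 = $79.65. Patient pays $79.65; OOP now $2590.15. Plan pays $531 − $79.65 = $451.35.
Bill 4, $8300: deductible already satisfied, so patient's share is 15% × $8300 = $1245. Patient pays $1245; OOP now $3835.15. Plan pays $8300 − $1245 = $7055.
Bill 5, $12488: deductible already satisfied, so patient's share is 15% × $12488 = $1873.20. That would push OOP to $5708.35, over the $5150 cap, so patient pays $5150 − $3835.15 = $1314.85. Plan pays $12488 − $1314.85 = $11173.15.
Insurer total = bills − patient's total = $33086 − $5150 = $27936.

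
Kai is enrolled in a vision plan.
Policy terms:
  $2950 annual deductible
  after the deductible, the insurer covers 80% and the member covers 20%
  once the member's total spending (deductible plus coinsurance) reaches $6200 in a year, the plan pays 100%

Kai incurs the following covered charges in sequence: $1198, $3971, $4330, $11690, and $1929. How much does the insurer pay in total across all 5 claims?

Claim 1 — $1198: fully absorbed by the deductible. Member owes $1198 (running OOP $1198). Plan pays $1198 − $1198 = $0.
Claim 2 — $3971: deductible takes $1752, $2219 remains; coinsurance $2219 × 20% = $443.80. Member owes $2195.80 (running OOP $3393.80). Insurer: $3971 − $2195.80 = $1775.20.
Claim 3 — $4330: 20% coinsurance on $4330 = $866. Member pays $866; OOP now $4259.80. Insurer: $4330 − $866 = $3464.
Claim 4 — $11690: deductible met; 20% of $11690 = $2338. That would push OOP to $6597.80, over the $6200 cap, so member pays $6200 − $4259.80 = $1940.20. Insurer: $11690 − $1940.20 = $9749.80.
Claim 5 — $1929: 20% coinsurance on $1929 = $385.80. Adding that to $6200 gives $6585.80, past the $6200 cap; member pays only $6200 − $6200 = $0. Insurer: $1929 − $0 = $1929.
Insurer total: $0 + $1775.20 + $3464 + $9749.80 + $1929 = $16918.

$16918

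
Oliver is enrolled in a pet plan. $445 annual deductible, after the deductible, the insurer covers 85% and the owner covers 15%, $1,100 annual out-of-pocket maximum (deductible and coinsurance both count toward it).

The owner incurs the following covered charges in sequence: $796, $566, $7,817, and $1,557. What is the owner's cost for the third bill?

Claim 1 ($796): $445 finishes the deductible; $351 goes to coinsurance; 15% of $351 = $52.65. Cost to owner: $497.65. OOP to date $497.65.
Claim 2 ($566): 15% coinsurance on $566 = $84.90. Cost to owner: $84.90. OOP to date $582.55.
Claim 3 ($7,817): deductible met; 15% of $7,817 = $1,172.55. That would push OOP to $1,755.10, over the $1,100 cap, so owner pays $1,100 − $582.55 = $517.45.

$517.45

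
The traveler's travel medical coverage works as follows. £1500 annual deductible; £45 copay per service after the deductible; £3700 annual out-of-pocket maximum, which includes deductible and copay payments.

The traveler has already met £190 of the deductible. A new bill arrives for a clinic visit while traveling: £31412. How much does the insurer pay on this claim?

Deductible still to meet: £1500 − £190 = £1310.
After the £1310 deductible portion, £31412 − £1310 = £30102 is subject to the copay.
Copay on this service: £45.
So the traveler owes £1310 + £45 = £1355 before any cap.
Cumulative spending £190 + £1355 = £1545 stays under the £3700 maximum.
The plan picks up £31412 − £1355 = £30057.

£30057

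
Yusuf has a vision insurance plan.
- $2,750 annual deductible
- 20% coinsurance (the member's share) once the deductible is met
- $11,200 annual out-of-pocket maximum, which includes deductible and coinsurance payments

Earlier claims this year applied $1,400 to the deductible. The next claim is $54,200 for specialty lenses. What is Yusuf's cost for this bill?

$9,800

Deductible still to meet: $2,750 − $1,400 = $1,350.
After the $1,350 deductible portion, $54,200 − $1,350 = $52,850 is subject to coinsurance.
20% of $52,850 = $10,570 falls to the member.
Member responsibility before any cap: $1,350 + $10,570 = $11,920.
Year-to-date out-of-pocket would reach $1,400 + $11,920 = $13,320, above the $11,200 maximum, so the member pays only $11,200 − $1,400 = $9,800.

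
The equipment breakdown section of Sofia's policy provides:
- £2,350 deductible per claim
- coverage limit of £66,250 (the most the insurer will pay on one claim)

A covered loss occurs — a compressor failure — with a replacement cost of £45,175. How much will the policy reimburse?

Subtract the deductible: £45,175 − £2,350 = £42,825.
£42,825 is within the £66,250 limit, so the insurer pays £42,825.

£42,825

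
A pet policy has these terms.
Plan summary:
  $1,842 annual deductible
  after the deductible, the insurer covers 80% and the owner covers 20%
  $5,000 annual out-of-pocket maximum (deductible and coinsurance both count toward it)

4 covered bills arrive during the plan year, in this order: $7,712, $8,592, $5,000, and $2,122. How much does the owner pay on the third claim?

Claim 1 — $7,712: $1,842 finishes the deductible; $5,870 goes to coinsurance; owner's 20% is $1,174. Owner owes $3,016 (running OOP $3,016).
Claim 2 — $8,592: 20% coinsurance on $8,592 = $1,718.40. Owner pays $1,718.40; OOP now $4,734.40.
Claim 3 — $5,000: deductible already satisfied, so owner's share is 20% × $5,000 = $1,000. Adding that to $4,734.40 gives $5,734.40, past the $5,000 cap; owner pays only $5,000 − $4,734.40 = $265.60.

$265.60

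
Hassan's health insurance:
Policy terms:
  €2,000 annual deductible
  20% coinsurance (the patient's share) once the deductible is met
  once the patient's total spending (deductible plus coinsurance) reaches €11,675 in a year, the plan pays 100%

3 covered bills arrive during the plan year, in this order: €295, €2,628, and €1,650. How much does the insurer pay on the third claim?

Claim 1 — €295: fully absorbed by the deductible. Patient pays €295; OOP now €295. Plan pays €295 − €295 = €0.
Claim 2 — €2,628: €1,705 finishes the deductible; €923 goes to coinsurance; 20% of €923 = €184.60. Patient owes €1,889.60 (running OOP €2,184.60). Plan pays €2,628 − €1,889.60 = €738.40.
Claim 3 — €1,650: deductible met; 20% of €1,650 = €330. Patient pays €330; OOP now €2,514.60. Insurer: €1,650 − €330 = €1,320.

€1,320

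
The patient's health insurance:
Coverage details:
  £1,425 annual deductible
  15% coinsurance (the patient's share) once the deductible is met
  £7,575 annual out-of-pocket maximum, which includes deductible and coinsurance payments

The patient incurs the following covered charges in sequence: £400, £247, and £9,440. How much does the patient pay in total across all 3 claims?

Claim 1 (£400): fully absorbed by the deductible. Patient pays £400; OOP now £400.
Claim 2 (£247): entire amount goes to the deductible. Cost to patient: £247. OOP to date £647.
Claim 3 (£9,440): £778 finishes the deductible; £8,662 goes to coinsurance; patient's 15% is £1,299.30. Cost to patient: £2,077.30. OOP to date £2,724.30.
Total paid by the patient: £400 + £247 + £2,077.30 = £2,724.30.

£2,724.30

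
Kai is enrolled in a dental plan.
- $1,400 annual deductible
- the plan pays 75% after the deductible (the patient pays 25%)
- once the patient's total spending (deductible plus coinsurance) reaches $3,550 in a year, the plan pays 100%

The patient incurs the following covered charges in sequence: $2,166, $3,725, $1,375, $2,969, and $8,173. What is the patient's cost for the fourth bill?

$683.50

Claim 1 — $2,166: deductible takes $1,400, $766 remains; 25% of $766 = $191.50. Patient pays $1,591.50; OOP now $1,591.50.
Claim 2 — $3,725: deductible already satisfied, so patient's share is 25% × $3,725 = $931.25. Patient owes $931.25 (running OOP $2,522.75).
Claim 3 — $1,375: 25% coinsurance on $1,375 = $343.75. Patient pays $343.75; OOP now $2,866.50.
Claim 4 — $2,969: deductible met; 25% of $2,969 = $742.25. Adding that to $2,866.50 gives $3,608.75, past the $3,550 cap; patient pays only $3,550 − $2,866.50 = $683.50.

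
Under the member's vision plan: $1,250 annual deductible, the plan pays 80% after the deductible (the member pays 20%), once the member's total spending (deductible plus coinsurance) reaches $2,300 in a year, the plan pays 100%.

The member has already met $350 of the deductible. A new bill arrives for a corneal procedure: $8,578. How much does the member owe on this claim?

$1,950

Deductible still to meet: $1,250 − $350 = $900.
The remaining $7,678 (= $8,578 − $900) moves to coinsurance.
20% of $7,678 = $1,535.60 falls to the member.
Member responsibility before any cap: $900 + $1,535.60 = $2,435.60.
Adding $2,435.60 to the $350 already spent would give $2,785.60, which exceeds the $2,300 cap; the member pays just $2,300 − $350 = $1,950.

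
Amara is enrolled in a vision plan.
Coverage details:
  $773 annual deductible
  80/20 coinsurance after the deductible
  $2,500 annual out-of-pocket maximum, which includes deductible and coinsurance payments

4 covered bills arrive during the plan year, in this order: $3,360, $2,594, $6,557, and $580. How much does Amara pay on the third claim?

$690.80

Bill 1, $3,360: $773 to deductible, leaving $2,587; coinsurance $2,587 × 20% = $517.40. Member pays $1,290.40; OOP now $1,290.40.
Bill 2, $2,594: deductible already satisfied, so member's share is 20% × $2,594 = $518.80. Member owes $518.80 (running OOP $1,809.20).
Bill 3, $6,557: 20% coinsurance on $6,557 = $1,311.40. Adding that to $1,809.20 gives $3,120.60, past the $2,500 cap; member pays only $2,500 − $1,809.20 = $690.80.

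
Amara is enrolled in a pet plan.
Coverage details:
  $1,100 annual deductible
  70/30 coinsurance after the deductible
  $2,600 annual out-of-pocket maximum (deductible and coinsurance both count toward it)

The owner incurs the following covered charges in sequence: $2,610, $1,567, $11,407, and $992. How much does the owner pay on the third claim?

#1 ($2,610): $1,100 to deductible, leaving $1,510; coinsurance $1,510 × 30% = $453. Owner pays $1,553; OOP now $1,553.
#2 ($1,567): deductible met; 30% of $1,567 = $470.10. Owner pays $470.10; OOP now $2,023.10.
#3 ($11,407): deductible met; 30% of $11,407 = $3,422.10. That would push OOP to $5,445.20, over the $2,600 cap, so owner pays $2,600 − $2,023.10 = $576.90.

$576.90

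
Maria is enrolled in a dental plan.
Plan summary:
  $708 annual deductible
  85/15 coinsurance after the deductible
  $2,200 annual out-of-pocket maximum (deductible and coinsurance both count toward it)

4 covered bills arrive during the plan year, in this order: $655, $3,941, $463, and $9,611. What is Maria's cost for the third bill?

#1 ($655): entire amount goes to the deductible. Cost to patient: $655. OOP to date $655.
#2 ($3,941): $53 finishes the deductible; $3,888 goes to coinsurance; patient's 15% is $583.20. Patient owes $636.20 (running OOP $1,291.20).
#3 ($463): deductible already satisfied, so patient's share is 15% × $463 = $69.45. Patient owes $69.45 (running OOP $1,360.65).

$69.45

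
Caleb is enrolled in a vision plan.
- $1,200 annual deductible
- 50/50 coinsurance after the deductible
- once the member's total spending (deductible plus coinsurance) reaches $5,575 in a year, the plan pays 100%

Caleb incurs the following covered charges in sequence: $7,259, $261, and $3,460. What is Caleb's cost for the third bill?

$1,215

Claim 1 ($7,259): $1,200 to deductible, leaving $6,059; member's 50% is $3,029.50. Member pays $4,229.50; OOP now $4,229.50.
Claim 2 ($261): 50% coinsurance on $261 = $130.50. Member owes $130.50 (running OOP $4,360).
Claim 3 ($3,460): 50% coinsurance on $3,460 = $1,730. Adding that to $4,360 gives $6,090, past the $5,575 cap; member pays only $5,575 − $4,360 = $1,215.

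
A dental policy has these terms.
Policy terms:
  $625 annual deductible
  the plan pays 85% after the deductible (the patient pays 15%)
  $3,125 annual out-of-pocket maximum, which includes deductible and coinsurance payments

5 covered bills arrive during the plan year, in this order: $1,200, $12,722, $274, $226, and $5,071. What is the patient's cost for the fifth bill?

Claim 1 ($1,200): $625 finishes the deductible; $575 goes to coinsurance; coinsurance $575 × 15% = $86.25. Patient owes $711.25 (running OOP $711.25).
Claim 2 ($12,722): 15% coinsurance on $12,722 = $1,908.30. Patient owes $1,908.30 (running OOP $2,619.55).
Claim 3 ($274): 15% coinsurance on $274 = $41.10. Patient pays $41.10; OOP now $2,660.65.
Claim 4 ($226): deductible met; 15% of $226 = $33.90. Cost to patient: $33.90. OOP to date $2,694.55.
Claim 5 ($5,071): 15% coinsurance on $5,071 = $760.65. OOP would hit $3,455.20 > $3,125, so the cap limits the patient to $3,125 − $2,694.55 = $430.45.

$430.45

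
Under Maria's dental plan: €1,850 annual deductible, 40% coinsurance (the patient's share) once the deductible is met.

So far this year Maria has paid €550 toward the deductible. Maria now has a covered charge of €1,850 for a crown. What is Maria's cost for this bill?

€550 of the €1,850 deductible is already met, leaving €1,300.
That leaves €1,850 − €1,300 = €550 for coinsurance.
40% of €550 = €220 falls to the patient.
So the patient owes €1,300 + €220 = €1,520.

€1,520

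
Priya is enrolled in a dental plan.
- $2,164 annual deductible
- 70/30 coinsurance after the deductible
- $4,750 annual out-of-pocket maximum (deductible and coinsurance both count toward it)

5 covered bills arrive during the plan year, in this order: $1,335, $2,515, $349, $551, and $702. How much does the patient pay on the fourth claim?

$165.30

Bill 1, $1,335: fully absorbed by the deductible. Patient pays $1,335; OOP now $1,335.
Bill 2, $2,515: $829 finishes the deductible; $1,686 goes to coinsurance; patient's 30% is $505.80. Patient owes $1,334.80 (running OOP $2,669.80).
Bill 3, $349: deductible met; 30% of $349 = $104.70. Cost to patient: $104.70. OOP to date $2,774.50.
Bill 4, $551: deductible already satisfied, so patient's share is 30% × $551 = $165.30. Patient pays $165.30; OOP now $2,939.80.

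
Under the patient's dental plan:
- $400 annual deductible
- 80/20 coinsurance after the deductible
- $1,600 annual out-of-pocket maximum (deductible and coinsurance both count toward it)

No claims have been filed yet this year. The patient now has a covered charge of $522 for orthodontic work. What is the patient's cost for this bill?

$424.40

Deductible not yet touched, so the first $400 of the bill goes to the deductible.
After the $400 deductible portion, $522 − $400 = $122 is subject to coinsurance.
Patient's 20% share of $122 is $24.40.
That puts the patient's cost at $400 + $24.40 = $424.40 before any cap.
Year-to-date out-of-pocket becomes $0 + $424.40 = $424.40, still under the $1,600 maximum, so no cap applies.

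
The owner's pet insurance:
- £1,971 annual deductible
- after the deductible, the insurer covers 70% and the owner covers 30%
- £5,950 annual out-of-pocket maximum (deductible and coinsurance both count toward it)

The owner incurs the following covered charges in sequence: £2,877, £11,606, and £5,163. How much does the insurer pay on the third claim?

£4,937.60

Claim 1 (£2,877): £1,971 to deductible, leaving £906; 30% of £906 = £271.80. Cost to owner: £2,242.80. OOP to date £2,242.80. Plan pays £2,877 − £2,242.80 = £634.20.
Claim 2 (£11,606): deductible met; 30% of £11,606 = £3,481.80. Owner pays £3,481.80; OOP now £5,724.60. Plan pays £11,606 − £3,481.80 = £8,124.20.
Claim 3 (£5,163): 30% coinsurance on £5,163 = £1,548.90. That would push OOP to £7,273.50, over the £5,950 cap, so owner pays £5,950 − £5,724.60 = £225.40. Plan pays £5,163 − £225.40 = £4,937.60.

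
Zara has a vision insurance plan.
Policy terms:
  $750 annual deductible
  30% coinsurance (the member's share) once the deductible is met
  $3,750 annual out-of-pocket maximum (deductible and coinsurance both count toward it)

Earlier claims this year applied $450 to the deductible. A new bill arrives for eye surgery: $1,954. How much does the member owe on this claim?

$450 of the $750 deductible is already met, leaving $300.
That leaves $1,954 − $300 = $1,654 for coinsurance.
Coinsurance: $1,654 × 30% = $496.20.
That puts the member's cost at $300 + $496.20 = $796.20 before any cap.
Year-to-date out-of-pocket becomes $450 + $796.20 = $1,246.20, still under the $3,750 maximum, so no cap applies.

$796.20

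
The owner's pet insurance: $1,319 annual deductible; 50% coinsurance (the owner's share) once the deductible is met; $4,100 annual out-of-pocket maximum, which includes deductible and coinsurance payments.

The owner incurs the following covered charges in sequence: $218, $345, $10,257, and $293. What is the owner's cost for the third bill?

$3,537

Bill 1, $218: fully absorbed by the deductible. Owner pays $218; OOP now $218.
Bill 2, $345: all of it applies to the deductible. Owner owes $345 (running OOP $563).
Bill 3, $10,257: deductible takes $756, $9,501 remains; owner's 50% is $4,750.50. Together that's $756 + $4,750.50 = $5,506.50. That would push OOP to $6,069.50, over the $4,100 cap, so owner pays $4,100 − $563 = $3,537.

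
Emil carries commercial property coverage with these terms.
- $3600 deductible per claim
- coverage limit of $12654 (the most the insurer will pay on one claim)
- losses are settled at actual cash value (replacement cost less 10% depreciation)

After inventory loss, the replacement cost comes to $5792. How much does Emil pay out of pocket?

Actual cash value after 10% depreciation: $5792 × 90% = $5212.80.
After the deductible, $5212.80 − $3600 = $1612.80 remains.
$1612.80 is within the $12654 limit, so the insurer pays $1612.80.
Out of pocket: $5792 − $1612.80 = $4179.20.

$4179.20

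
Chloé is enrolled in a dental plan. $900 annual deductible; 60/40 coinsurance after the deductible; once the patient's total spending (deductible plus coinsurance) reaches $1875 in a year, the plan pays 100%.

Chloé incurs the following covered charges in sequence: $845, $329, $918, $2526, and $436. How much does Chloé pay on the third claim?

$367.20

Claim 1 ($845): fully absorbed by the deductible. Patient pays $845; OOP now $845.
Claim 2 ($329): deductible takes $55, $274 remains; coinsurance $274 × 40% = $109.60. Patient pays $164.60; OOP now $1009.60.
Claim 3 ($918): 40% coinsurance on $918 = $367.20. Cost to patient: $367.20. OOP to date $1376.80.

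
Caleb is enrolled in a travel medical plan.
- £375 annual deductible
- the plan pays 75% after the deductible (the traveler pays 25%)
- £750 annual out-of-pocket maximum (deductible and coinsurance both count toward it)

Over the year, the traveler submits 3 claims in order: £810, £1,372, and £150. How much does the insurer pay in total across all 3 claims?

Claim 1 — £810: deductible takes £375, £435 remains; 25% of £435 = £108.75. Cost to traveler: £483.75. OOP to date £483.75. Plan pays £810 − £483.75 = £326.25.
Claim 2 — £1,372: deductible met; 25% of £1,372 = £343. Adding that to £483.75 gives £826.75, past the £750 cap; traveler pays only £750 − £483.75 = £266.25. Insurer: £1,372 − £266.25 = £1,105.75.
Claim 3 — £150: deductible already satisfied, so traveler's share is 25% × £150 = £37.50. OOP would hit £787.50 > £750, so the cap limits the traveler to £750 − £750 = £0. Insurer: £150 − £0 = £150.
Insurer total = bills − traveler's total = £2,332 − £750 = £1,582.

£1,582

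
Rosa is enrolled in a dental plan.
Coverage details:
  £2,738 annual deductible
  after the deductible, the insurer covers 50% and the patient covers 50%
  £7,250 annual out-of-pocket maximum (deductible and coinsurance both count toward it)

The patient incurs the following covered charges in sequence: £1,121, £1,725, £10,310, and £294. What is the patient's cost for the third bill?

£4,458

Bill 1, £1,121: entire amount goes to the deductible. Cost to patient: £1,121. OOP to date £1,121.
Bill 2, £1,725: deductible takes £1,617, £108 remains; coinsurance £108 × 50% = £54. Patient owes £1,671 (running OOP £2,792).
Bill 3, £10,310: 50% coinsurance on £10,310 = £5,155. Adding that to £2,792 gives £7,947, past the £7,250 cap; patient pays only £7,250 − £2,792 = £4,458.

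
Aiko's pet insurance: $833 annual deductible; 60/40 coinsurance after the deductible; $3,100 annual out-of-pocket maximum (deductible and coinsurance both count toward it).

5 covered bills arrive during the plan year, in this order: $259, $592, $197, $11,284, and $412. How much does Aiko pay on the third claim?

#1 ($259): all of it applies to the deductible. Owner owes $259 (running OOP $259).
#2 ($592): deductible takes $574, $18 remains; 40% of $18 = $7.20. Cost to owner: $581.20. OOP to date $840.20.
#3 ($197): deductible already satisfied, so owner's share is 40% × $197 = $78.80. Cost to owner: $78.80. OOP to date $919.

$78.80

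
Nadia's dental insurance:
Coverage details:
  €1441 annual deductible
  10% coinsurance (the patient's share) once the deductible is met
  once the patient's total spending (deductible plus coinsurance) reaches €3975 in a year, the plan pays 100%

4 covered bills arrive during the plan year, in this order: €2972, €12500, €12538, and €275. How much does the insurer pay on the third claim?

Bill 1, €2972: €1441 finishes the deductible; €1531 goes to coinsurance; patient's 10% is €153.10. Cost to patient: €1594.10. OOP to date €1594.10. Insurer: €2972 − €1594.10 = €1377.90.
Bill 2, €12500: deductible met; 10% of €12500 = €1250. Patient owes €1250 (running OOP €2844.10). Insurer: €12500 − €1250 = €11250.
Bill 3, €12538: deductible already satisfied, so patient's share is 10% × €12538 = €1253.80. That would push OOP to €4097.90, over the €3975 cap, so patient pays €3975 − €2844.10 = €1130.90. Insurer: €12538 − €1130.90 = €11407.10.

€11407.10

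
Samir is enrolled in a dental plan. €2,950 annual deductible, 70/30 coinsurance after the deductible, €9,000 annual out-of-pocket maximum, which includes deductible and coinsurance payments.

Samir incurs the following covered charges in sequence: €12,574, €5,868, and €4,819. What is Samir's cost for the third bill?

€1,402.40

Claim 1 — €12,574: €2,950 to deductible, leaving €9,624; patient's 30% is €2,887.20. Patient pays €5,837.20; OOP now €5,837.20.
Claim 2 — €5,868: 30% coinsurance on €5,868 = €1,760.40. Patient pays €1,760.40; OOP now €7,597.60.
Claim 3 — €4,819: 30% coinsurance on €4,819 = €1,445.70. OOP would hit €9,043.30 > €9,000, so the cap limits the patient to €9,000 − €7,597.60 = €1,402.40.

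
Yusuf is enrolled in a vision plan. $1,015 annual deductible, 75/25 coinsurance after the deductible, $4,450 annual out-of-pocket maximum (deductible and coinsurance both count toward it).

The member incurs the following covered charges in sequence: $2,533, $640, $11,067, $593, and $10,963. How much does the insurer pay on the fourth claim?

Claim 1 — $2,533: $1,015 finishes the deductible; $1,518 goes to coinsurance; 25% of $1,518 = $379.50. Cost to member: $1,394.50. OOP to date $1,394.50. Plan pays $2,533 − $1,394.50 = $1,138.50.
Claim 2 — $640: 25% coinsurance on $640 = $160. Member owes $160 (running OOP $1,554.50). Plan pays $640 − $160 = $480.
Claim 3 — $11,067: deductible already satisfied, so member's share is 25% × $11,067 = $2,766.75. Cost to member: $2,766.75. OOP to date $4,321.25. Insurer: $11,067 − $2,766.75 = $8,300.25.
Claim 4 — $593: 25% coinsurance on $593 = $148.25. That would push OOP to $4,469.50, over the $4,450 cap, so member pays $4,450 − $4,321.25 = $128.75. Plan pays $593 − $128.75 = $464.25.

$464.25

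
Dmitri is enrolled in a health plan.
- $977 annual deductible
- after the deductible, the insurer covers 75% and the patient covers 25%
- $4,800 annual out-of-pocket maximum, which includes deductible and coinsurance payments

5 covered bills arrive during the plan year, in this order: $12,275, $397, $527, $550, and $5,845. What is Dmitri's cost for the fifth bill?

Claim 1 — $12,275: $977 finishes the deductible; $11,298 goes to coinsurance; 25% of $11,298 = $2,824.50. Cost to patient: $3,801.50. OOP to date $3,801.50.
Claim 2 — $397: deductible already satisfied, so patient's share is 25% × $397 = $99.25. Cost to patient: $99.25. OOP to date $3,900.75.
Claim 3 — $527: deductible already satisfied, so patient's share is 25% × $527 = $131.75. Patient pays $131.75; OOP now $4,032.50.
Claim 4 — $550: 25% coinsurance on $550 = $137.50. Cost to patient: $137.50. OOP to date $4,170.
Claim 5 — $5,845: deductible met; 25% of $5,845 = $1,461.25. OOP would hit $5,631.25 > $4,800, so the cap limits the patient to $4,800 − $4,170 = $630.

$630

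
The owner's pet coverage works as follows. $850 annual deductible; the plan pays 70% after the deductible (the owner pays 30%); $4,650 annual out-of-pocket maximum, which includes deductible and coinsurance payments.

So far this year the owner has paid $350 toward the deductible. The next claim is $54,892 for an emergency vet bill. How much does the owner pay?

Remaining deductible: $850 − $350 = $500.
That leaves $54,892 − $500 = $54,392 for coinsurance.
30% of $54,392 = $16,317.60 falls to the owner.
So the owner owes $500 + $16,317.60 = $16,817.60 before any cap.
Year-to-date out-of-pocket would reach $350 + $16,817.60 = $17,167.60, above the $4,650 maximum, so the owner pays only $4,650 − $350 = $4,300.

$4,300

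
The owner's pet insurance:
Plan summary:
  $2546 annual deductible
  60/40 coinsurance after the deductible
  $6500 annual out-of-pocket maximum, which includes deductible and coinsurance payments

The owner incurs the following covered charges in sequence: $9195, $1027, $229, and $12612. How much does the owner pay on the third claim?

Claim 1 — $9195: $2546 finishes the deductible; $6649 goes to coinsurance; owner's 40% is $2659.60. Owner pays $5205.60; OOP now $5205.60.
Claim 2 — $1027: deductible already satisfied, so owner's share is 40% × $1027 = $410.80. Owner owes $410.80 (running OOP $5616.40).
Claim 3 — $229: deductible met; 40% of $229 = $91.60. Cost to owner: $91.60. OOP to date $5708.

$91.60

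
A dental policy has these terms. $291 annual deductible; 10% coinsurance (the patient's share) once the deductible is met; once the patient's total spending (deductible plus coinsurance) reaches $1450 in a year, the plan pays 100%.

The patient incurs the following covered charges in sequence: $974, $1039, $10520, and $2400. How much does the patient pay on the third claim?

Claim 1 — $974: $291 finishes the deductible; $683 goes to coinsurance; coinsurance $683 × 10% = $68.30. Cost to patient: $359.30. OOP to date $359.30.
Claim 2 — $1039: deductible already satisfied, so patient's share is 10% × $1039 = $103.90. Patient owes $103.90 (running OOP $463.20).
Claim 3 — $10520: 10% coinsurance on $10520 = $1052. OOP would hit $1515.20 > $1450, so the cap limits the patient to $1450 − $463.20 = $986.80.

$986.80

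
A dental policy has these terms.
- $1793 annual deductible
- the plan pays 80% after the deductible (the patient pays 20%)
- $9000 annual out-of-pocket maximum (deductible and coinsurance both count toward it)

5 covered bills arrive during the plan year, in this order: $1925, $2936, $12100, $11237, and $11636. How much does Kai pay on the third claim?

#1 ($1925): $1793 finishes the deductible; $132 goes to coinsurance; 20% of $132 = $26.40. Patient pays $1819.40; OOP now $1819.40.
#2 ($2936): deductible met; 20% of $2936 = $587.20. Patient owes $587.20 (running OOP $2406.60).
#3 ($12100): deductible already satisfied, so patient's share is 20% × $12100 = $2420. Patient owes $2420 (running OOP $4826.60).

$2420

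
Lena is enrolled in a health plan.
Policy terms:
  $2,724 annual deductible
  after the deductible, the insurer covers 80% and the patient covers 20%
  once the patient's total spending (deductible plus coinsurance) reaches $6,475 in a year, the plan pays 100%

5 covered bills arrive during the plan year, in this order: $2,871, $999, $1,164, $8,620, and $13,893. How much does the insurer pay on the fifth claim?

$12,328

Bill 1, $2,871: $2,724 finishes the deductible; $147 goes to coinsurance; coinsurance $147 × 20% = $29.40. Patient pays $2,753.40; OOP now $2,753.40. Plan pays $2,871 − $2,753.40 = $117.60.
Bill 2, $999: deductible met; 20% of $999 = $199.80. Patient owes $199.80 (running OOP $2,953.20). Insurer: $999 − $199.80 = $799.20.
Bill 3, $1,164: deductible already satisfied, so patient's share is 20% × $1,164 = $232.80. Patient owes $232.80 (running OOP $3,186). Plan pays $1,164 − $232.80 = $931.20.
Bill 4, $8,620: deductible met; 20% of $8,620 = $1,724. Patient owes $1,724 (running OOP $4,910). Insurer: $8,620 − $1,724 = $6,896.
Bill 5, $13,893: deductible already satisfied, so patient's share is 20% × $13,893 = $2,778.60. OOP would hit $7,688.60 > $6,475, so the cap limits the patient to $6,475 − $4,910 = $1,565. Insurer: $13,893 − $1,565 = $12,328.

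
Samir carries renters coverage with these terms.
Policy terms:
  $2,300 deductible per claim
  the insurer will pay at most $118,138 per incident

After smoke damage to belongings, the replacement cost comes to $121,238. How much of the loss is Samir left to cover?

Less the $2,300 deductible: $121,238 − $2,300 = $118,938.
$118,938 exceeds the $118,138 limit, so the insurer pays the limit: $118,138.
Tenant's share is the uncovered remainder: $121,238 − $118,138 = $3,100.

$3,100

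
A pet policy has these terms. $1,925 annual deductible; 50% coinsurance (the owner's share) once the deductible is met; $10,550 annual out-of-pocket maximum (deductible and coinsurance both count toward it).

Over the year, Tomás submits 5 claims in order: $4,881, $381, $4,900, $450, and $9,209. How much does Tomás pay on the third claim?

$2,450

Claim 1 — $4,881: $1,925 finishes the deductible; $2,956 goes to coinsurance; owner's 50% is $1,478. Owner pays $3,403; OOP now $3,403.
Claim 2 — $381: deductible already satisfied, so owner's share is 50% × $381 = $190.50. Owner pays $190.50; OOP now $3,593.50.
Claim 3 — $4,900: deductible met; 50% of $4,900 = $2,450. Owner owes $2,450 (running OOP $6,043.50).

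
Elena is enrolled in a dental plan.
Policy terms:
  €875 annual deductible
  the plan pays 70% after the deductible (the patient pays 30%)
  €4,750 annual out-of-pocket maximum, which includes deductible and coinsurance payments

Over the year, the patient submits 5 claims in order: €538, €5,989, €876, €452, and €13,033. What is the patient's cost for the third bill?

#1 (€538): all of it applies to the deductible. Patient pays €538; OOP now €538.
#2 (€5,989): €337 to deductible, leaving €5,652; 30% of €5,652 = €1,695.60. Cost to patient: €2,032.60. OOP to date €2,570.60.
#3 (€876): 30% coinsurance on €876 = €262.80. Patient pays €262.80; OOP now €2,833.40.

€262.80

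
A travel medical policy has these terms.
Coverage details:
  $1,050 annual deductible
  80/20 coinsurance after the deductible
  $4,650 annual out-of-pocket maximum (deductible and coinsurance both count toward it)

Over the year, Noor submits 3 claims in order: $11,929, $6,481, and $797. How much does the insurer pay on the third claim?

$669

Claim 1 — $11,929: $1,050 finishes the deductible; $10,879 goes to coinsurance; 20% of $10,879 = $2,175.80. Traveler owes $3,225.80 (running OOP $3,225.80). Plan pays $11,929 − $3,225.80 = $8,703.20.
Claim 2 — $6,481: 20% coinsurance on $6,481 = $1,296.20. Traveler owes $1,296.20 (running OOP $4,522). Insurer: $6,481 − $1,296.20 = $5,184.80.
Claim 3 — $797: 20% coinsurance on $797 = $159.40. OOP would hit $4,681.40 > $4,650, so the cap limits the traveler to $4,650 − $4,522 = $128. Plan pays $797 − $128 = $669.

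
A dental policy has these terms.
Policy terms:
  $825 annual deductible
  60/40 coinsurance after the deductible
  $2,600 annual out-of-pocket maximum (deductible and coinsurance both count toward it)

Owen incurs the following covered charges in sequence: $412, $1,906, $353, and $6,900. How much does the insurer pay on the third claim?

Claim 1 ($412): entire amount goes to the deductible. Patient owes $412 (running OOP $412). Plan pays $412 − $412 = $0.
Claim 2 ($1,906): $413 to deductible, leaving $1,493; coinsurance $1,493 × 40% = $597.20. Cost to patient: $1,010.20. OOP to date $1,422.20. Plan pays $1,906 − $1,010.20 = $895.80.
Claim 3 ($353): deductible already satisfied, so patient's share is 40% × $353 = $141.20. Patient owes $141.20 (running OOP $1,563.40). Insurer: $353 − $141.20 = $211.80.

$211.80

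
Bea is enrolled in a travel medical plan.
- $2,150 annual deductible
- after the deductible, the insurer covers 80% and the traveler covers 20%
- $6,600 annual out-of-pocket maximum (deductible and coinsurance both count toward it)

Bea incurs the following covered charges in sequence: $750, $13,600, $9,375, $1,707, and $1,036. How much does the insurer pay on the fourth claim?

Claim 1 ($750): all of it applies to the deductible. Traveler owes $750 (running OOP $750). Plan pays $750 − $750 = $0.
Claim 2 ($13,600): deductible takes $1,400, $12,200 remains; traveler's 20% is $2,440. Traveler pays $3,840; OOP now $4,590. Plan pays $13,600 − $3,840 = $9,760.
Claim 3 ($9,375): deductible already satisfied, so traveler's share is 20% × $9,375 = $1,875. Traveler owes $1,875 (running OOP $6,465). Insurer: $9,375 − $1,875 = $7,500.
Claim 4 ($1,707): deductible met; 20% of $1,707 = $341.40. OOP would hit $6,806.40 > $6,600, so the cap limits the traveler to $6,600 − $6,465 = $135. Plan pays $1,707 − $135 = $1,572.

$1,572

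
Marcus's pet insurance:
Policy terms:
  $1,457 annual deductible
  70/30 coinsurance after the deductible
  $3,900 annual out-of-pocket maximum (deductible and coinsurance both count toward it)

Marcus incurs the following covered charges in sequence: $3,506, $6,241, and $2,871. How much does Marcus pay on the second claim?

Bill 1, $3,506: $1,457 to deductible, leaving $2,049; owner's 30% is $614.70. Cost to owner: $2,071.70. OOP to date $2,071.70.
Bill 2, $6,241: 30% coinsurance on $6,241 = $1,872.30. That would push OOP to $3,944, over the $3,900 cap, so owner pays $3,900 − $2,071.70 = $1,828.30.

$1,828.30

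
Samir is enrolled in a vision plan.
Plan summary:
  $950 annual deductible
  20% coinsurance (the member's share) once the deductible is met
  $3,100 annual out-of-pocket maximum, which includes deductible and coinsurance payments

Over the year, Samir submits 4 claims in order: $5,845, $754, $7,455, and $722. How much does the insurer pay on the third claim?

$6,434.80

Bill 1, $5,845: $950 to deductible, leaving $4,895; coinsurance $4,895 × 20% = $979. Member owes $1,929 (running OOP $1,929). Insurer: $5,845 − $1,929 = $3,916.
Bill 2, $754: deductible met; 20% of $754 = $150.80. Member owes $150.80 (running OOP $2,079.80). Insurer: $754 − $150.80 = $603.20.
Bill 3, $7,455: deductible already satisfied, so member's share is 20% × $7,455 = $1,491. That would push OOP to $3,570.80, over the $3,100 cap, so member pays $3,100 − $2,079.80 = $1,020.20. Insurer: $7,455 − $1,020.20 = $6,434.80.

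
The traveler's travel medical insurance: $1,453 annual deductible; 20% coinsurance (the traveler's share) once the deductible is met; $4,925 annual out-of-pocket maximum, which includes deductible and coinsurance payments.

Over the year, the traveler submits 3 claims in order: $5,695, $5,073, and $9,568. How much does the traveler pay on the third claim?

#1 ($5,695): $1,453 finishes the deductible; $4,242 goes to coinsurance; 20% of $4,242 = $848.40. Cost to traveler: $2,301.40. OOP to date $2,301.40.
#2 ($5,073): deductible met; 20% of $5,073 = $1,014.60. Cost to traveler: $1,014.60. OOP to date $3,316.
#3 ($9,568): deductible already satisfied, so traveler's share is 20% × $9,568 = $1,913.60. OOP would hit $5,229.60 > $4,925, so the cap limits the traveler to $4,925 − $3,316 = $1,609.

$1,609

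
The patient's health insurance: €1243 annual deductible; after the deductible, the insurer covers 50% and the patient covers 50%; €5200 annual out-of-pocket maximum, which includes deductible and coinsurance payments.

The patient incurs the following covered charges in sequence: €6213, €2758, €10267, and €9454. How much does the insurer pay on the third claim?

€10174

Claim 1 (€6213): deductible takes €1243, €4970 remains; 50% of €4970 = €2485. Patient owes €3728 (running OOP €3728). Plan pays €6213 − €3728 = €2485.
Claim 2 (€2758): deductible met; 50% of €2758 = €1379. Cost to patient: €1379. OOP to date €5107. Insurer: €2758 − €1379 = €1379.
Claim 3 (€10267): 50% coinsurance on €10267 = €5133.50. Adding that to €5107 gives €10240.50, past the €5200 cap; patient pays only €5200 − €5107 = €93. Plan pays €10267 − €93 = €10174.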